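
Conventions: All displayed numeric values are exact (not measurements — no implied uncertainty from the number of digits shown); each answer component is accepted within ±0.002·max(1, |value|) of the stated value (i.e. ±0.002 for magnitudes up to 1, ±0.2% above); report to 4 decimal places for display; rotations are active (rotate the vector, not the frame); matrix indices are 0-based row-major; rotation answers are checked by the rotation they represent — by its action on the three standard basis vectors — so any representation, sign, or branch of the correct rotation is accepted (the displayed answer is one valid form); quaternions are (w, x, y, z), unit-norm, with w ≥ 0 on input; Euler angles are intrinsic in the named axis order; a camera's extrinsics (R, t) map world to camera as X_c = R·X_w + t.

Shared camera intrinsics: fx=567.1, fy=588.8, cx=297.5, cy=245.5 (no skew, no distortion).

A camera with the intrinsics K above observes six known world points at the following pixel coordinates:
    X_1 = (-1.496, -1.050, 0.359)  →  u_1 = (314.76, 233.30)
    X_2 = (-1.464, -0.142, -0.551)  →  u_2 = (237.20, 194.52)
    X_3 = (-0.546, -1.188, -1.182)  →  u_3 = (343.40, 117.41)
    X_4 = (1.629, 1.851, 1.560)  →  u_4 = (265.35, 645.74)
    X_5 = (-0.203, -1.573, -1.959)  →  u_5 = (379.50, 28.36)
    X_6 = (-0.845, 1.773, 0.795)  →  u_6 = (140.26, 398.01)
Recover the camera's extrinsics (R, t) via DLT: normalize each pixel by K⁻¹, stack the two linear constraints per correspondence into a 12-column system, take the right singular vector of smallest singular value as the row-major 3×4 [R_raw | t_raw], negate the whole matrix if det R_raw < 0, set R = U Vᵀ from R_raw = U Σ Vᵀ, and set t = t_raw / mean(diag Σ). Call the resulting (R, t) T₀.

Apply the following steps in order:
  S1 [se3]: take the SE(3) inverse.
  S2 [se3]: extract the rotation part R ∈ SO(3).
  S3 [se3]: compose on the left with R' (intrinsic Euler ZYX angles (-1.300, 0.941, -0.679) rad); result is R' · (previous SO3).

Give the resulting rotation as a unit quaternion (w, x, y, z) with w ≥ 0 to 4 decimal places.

source (pnp_recover): camera pose = R=[0.5258 -0.8201 0.2257; 0.2562 0.4057 0.8774; -0.8111 -0.4035 0.4234], t=(0.0700, 0.3399, 5.6392)
after S1 (invert_se3): R=[0.5258 0.2562 -0.8111; -0.8201 0.4057 -0.4035; 0.2257 0.8774 0.4234], t=(4.4504, 2.1949, -2.7015)
after S2 (rot_of_se3): [0.5258 0.2562 -0.8111; -0.8201 0.4057 -0.4035; 0.2257 0.8774 0.4234]
after S3 (compose_so3): [-0.2463 0.9680 -0.0482; -0.9690 -0.2468 -0.0064; -0.0181 0.0451 0.9988]

rotation (quat) = (0.6135, 0.0210, -0.0123, -0.7893)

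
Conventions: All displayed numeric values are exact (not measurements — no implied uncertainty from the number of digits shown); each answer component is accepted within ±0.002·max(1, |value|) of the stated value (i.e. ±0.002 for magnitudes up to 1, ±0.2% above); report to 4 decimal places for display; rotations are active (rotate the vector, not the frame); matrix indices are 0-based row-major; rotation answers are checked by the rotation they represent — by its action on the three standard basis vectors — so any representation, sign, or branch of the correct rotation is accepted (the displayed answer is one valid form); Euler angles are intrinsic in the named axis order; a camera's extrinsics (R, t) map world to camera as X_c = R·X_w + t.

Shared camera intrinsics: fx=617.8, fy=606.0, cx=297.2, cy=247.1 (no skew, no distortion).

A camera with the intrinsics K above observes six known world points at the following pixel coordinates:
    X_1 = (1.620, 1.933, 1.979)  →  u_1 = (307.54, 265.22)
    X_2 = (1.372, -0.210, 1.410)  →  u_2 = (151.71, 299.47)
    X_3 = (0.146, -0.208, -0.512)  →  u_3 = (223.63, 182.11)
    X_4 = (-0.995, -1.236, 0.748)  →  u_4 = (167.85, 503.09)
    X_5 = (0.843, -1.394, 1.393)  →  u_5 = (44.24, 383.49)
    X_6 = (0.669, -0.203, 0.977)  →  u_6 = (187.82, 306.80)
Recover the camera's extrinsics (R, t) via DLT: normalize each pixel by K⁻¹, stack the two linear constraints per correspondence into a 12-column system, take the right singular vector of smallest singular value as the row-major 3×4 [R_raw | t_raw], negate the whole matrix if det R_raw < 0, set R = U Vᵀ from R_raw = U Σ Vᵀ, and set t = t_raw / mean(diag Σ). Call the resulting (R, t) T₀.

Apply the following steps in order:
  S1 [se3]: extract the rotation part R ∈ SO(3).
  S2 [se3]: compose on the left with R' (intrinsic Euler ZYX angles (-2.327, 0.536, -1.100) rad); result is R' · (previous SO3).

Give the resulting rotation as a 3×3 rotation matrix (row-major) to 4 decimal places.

source (pnp_recover): camera pose = R=[-0.5971 0.7971 -0.0899; -0.5080 -0.2890 0.8114; 0.6208 0.5302 0.5775], t=(-0.2700, -0.0000, 4.3198)
after S1 (rot_of_se3): [-0.5971 0.7971 -0.0899; -0.5080 -0.2890 0.8114; 0.6208 0.5302 0.5775]
after S2 (compose_so3): [0.3298 -0.3964 0.8568; -0.1209 -0.9178 -0.3781; 0.9363 0.0211 -0.3506]

rotation (matrix) = ((0.3298, -0.3964, 0.8568), (-0.1209, -0.9178, -0.3781), (0.9363, 0.0211, -0.3506))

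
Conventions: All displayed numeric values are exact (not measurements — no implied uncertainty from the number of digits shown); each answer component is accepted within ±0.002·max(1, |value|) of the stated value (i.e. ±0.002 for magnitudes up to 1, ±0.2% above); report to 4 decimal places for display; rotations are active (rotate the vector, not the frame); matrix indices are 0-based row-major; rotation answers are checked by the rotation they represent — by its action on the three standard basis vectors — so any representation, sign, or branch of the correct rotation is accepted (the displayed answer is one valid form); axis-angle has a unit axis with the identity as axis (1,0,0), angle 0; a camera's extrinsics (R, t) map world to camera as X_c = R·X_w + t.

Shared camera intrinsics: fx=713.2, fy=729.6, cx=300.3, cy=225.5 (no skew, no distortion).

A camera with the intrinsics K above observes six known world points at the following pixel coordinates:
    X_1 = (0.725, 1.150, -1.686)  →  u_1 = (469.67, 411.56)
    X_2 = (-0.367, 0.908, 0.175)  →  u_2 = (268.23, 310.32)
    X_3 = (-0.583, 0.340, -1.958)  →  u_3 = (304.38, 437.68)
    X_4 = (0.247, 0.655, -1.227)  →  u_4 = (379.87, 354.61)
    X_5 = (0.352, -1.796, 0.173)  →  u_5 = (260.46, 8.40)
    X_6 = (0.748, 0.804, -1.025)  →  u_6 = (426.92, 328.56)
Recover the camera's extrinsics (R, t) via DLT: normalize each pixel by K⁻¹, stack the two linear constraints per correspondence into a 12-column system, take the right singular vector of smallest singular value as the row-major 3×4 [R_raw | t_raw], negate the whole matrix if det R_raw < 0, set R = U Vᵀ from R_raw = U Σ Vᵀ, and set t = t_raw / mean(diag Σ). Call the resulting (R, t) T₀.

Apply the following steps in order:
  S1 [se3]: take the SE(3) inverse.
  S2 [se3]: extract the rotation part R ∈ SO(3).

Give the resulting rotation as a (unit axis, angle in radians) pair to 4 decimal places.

source (pnp_recover): camera pose = R=[0.9168 0.2442 -0.3160; -0.3722 0.8092 -0.4546; 0.1447 0.5344 0.8328], t=(-0.1400, 0.0101, 6.3199)
after S1 (invert_se3): R=[0.9168 -0.3722 0.1447; 0.2442 0.8092 0.5344; -0.3160 -0.4546 0.8328], t=(-0.7825, -3.3511, -5.3027)
after S2 (rot_of_se3): [0.9168 -0.3722 0.1447; 0.2442 0.8092 0.5344; -0.3160 -0.4546 0.8328]

rotation (axis_angle) = ((-0.7892, 0.3677, 0.4919), 0.6771)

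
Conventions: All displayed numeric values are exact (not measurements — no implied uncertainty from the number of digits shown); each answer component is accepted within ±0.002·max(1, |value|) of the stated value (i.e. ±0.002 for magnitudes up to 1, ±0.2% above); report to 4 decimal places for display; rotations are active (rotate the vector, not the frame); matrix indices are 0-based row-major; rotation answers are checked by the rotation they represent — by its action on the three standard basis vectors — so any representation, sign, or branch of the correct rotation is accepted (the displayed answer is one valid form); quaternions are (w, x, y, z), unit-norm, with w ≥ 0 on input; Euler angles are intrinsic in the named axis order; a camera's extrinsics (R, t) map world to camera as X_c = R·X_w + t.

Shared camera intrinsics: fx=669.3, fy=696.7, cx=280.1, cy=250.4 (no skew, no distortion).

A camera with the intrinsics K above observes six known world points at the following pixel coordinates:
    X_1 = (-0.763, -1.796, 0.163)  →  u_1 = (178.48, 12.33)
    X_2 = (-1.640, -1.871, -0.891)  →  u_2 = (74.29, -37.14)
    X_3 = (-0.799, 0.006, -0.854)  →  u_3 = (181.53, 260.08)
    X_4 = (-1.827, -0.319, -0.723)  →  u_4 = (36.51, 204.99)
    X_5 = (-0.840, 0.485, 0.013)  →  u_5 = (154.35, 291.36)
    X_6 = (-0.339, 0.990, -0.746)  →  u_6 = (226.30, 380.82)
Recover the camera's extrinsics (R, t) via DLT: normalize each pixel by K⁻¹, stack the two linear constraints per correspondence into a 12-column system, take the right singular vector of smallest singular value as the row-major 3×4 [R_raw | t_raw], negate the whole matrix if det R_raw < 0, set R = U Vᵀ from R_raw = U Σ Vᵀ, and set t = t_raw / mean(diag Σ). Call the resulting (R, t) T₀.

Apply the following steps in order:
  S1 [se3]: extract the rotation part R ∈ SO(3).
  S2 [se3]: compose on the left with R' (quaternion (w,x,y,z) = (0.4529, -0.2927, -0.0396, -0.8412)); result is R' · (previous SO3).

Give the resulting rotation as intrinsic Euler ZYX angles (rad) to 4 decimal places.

source (pnp_recover): camera pose = R=[0.9408 -0.1012 -0.3236; 0.0296 0.9752 -0.2192; 0.3378 0.1966 0.9205], t=(-0.2599, -0.1000, 6.0492)
after S1 (rot_of_se3): [0.9408 -0.1012 -0.3236; 0.0296 0.9752 -0.2192; 0.3378 0.1966 0.9205]
after S2 (compose_so3): [-0.2162 0.8979 0.3836; -0.6003 -0.4321 0.6730; 0.7700 -0.0848 0.6324]

rotation (euler_zyx) = (-1.9165, -0.8788, -0.1332)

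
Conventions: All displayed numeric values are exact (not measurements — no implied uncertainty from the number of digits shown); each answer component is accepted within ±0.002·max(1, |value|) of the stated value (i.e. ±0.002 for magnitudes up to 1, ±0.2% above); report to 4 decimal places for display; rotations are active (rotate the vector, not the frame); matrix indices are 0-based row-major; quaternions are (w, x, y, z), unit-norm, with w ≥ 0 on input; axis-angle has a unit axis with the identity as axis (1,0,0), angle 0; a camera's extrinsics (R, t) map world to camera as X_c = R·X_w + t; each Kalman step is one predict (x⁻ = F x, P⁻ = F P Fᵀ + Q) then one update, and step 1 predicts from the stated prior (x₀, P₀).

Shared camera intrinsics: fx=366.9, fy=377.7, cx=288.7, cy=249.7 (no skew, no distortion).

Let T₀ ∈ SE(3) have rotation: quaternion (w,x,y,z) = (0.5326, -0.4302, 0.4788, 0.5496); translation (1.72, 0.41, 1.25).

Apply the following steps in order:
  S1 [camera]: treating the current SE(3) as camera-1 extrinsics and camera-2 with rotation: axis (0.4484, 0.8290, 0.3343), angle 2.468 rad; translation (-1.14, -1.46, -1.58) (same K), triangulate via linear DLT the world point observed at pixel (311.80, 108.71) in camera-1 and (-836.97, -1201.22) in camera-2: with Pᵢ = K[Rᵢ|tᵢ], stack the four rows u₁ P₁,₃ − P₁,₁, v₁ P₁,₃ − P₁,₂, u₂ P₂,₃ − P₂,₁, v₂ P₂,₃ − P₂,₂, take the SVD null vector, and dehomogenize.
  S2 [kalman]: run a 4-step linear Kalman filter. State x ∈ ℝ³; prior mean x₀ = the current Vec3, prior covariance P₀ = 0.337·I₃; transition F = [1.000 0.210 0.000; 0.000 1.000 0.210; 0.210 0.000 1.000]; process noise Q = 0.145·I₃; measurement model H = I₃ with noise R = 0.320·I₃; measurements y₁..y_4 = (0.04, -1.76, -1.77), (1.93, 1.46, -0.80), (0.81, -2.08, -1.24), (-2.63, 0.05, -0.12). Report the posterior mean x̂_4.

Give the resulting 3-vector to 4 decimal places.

result = (-0.8841, -0.6621, -0.6114)

after S1 (triangulate): (-0.3712, 1.6130, -0.9833)
after S2 (kf_track): (-0.8841, -0.6621, -0.6114)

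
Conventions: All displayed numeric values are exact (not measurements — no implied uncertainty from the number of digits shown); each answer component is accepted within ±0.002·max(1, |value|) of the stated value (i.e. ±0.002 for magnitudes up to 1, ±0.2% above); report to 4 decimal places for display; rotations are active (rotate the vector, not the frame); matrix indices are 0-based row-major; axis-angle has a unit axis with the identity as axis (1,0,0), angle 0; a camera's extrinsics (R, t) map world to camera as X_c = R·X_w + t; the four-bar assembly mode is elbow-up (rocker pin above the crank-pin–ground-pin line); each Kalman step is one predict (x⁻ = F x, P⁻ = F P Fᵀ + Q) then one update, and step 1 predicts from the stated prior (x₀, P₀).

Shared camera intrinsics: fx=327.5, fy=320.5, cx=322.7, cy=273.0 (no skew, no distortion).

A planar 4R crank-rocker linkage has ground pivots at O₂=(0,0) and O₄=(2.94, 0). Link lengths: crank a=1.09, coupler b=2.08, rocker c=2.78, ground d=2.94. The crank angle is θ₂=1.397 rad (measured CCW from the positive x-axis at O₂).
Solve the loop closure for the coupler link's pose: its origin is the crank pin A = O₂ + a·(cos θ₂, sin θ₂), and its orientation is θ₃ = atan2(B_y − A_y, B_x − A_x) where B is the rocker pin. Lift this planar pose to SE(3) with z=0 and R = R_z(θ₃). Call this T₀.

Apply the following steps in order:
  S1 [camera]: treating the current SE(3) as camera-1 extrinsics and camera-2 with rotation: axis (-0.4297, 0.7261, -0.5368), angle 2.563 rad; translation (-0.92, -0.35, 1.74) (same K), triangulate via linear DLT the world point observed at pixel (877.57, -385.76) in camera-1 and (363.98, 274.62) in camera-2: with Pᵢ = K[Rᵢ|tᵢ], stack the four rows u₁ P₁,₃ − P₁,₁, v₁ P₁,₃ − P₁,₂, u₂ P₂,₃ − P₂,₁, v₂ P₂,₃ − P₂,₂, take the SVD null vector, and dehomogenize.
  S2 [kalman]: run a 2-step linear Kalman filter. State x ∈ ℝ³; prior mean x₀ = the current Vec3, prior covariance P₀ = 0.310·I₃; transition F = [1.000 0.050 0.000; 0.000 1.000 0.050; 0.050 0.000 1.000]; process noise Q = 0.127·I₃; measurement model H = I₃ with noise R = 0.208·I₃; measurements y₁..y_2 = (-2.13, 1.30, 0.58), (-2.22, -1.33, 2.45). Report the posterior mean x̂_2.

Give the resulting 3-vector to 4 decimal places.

result = (-2.0061, -0.5969, 1.5580)

source (fourbar_fk): coupler pose = R=[0.7311 -0.6823 0.0000; 0.6823 0.7311 0.0000; 0.0000 0.0000 1.0000], t=(0.1885, 1.0736, 0.0000)
after S1 (triangulate): (-0.9419, -1.8199, 0.4377)
after S2 (kf_track): (-2.0061, -0.5969, 1.5580)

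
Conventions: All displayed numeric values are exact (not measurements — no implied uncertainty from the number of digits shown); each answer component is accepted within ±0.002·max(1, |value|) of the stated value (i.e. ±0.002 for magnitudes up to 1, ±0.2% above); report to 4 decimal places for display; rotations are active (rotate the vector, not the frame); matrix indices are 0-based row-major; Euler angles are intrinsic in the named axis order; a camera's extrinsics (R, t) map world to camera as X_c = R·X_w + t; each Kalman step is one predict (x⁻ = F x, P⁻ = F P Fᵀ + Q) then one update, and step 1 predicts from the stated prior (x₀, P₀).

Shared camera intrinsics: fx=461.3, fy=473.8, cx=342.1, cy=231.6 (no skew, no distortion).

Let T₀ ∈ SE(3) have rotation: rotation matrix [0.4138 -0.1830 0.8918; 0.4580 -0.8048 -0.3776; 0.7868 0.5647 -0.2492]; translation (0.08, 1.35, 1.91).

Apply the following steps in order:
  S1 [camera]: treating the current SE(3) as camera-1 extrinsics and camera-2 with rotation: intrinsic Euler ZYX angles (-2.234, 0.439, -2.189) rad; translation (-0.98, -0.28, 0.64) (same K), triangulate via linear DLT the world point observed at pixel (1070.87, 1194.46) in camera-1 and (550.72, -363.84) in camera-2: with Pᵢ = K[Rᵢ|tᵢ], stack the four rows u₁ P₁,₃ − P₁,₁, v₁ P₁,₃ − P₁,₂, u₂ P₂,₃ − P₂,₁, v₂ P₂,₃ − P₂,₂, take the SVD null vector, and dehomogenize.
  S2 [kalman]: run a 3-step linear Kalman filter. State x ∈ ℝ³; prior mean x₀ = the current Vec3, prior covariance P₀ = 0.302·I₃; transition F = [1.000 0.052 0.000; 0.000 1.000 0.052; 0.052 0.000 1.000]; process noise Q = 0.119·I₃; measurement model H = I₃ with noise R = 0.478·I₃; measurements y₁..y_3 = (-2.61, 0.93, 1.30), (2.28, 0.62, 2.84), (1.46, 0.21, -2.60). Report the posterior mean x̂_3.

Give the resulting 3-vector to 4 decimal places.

result = (0.6412, 0.2810, 0.1289)

after S1 (triangulate): (-0.2780, -1.0534, 1.2248)
after S2 (kf_track): (0.6412, 0.2810, 0.1289)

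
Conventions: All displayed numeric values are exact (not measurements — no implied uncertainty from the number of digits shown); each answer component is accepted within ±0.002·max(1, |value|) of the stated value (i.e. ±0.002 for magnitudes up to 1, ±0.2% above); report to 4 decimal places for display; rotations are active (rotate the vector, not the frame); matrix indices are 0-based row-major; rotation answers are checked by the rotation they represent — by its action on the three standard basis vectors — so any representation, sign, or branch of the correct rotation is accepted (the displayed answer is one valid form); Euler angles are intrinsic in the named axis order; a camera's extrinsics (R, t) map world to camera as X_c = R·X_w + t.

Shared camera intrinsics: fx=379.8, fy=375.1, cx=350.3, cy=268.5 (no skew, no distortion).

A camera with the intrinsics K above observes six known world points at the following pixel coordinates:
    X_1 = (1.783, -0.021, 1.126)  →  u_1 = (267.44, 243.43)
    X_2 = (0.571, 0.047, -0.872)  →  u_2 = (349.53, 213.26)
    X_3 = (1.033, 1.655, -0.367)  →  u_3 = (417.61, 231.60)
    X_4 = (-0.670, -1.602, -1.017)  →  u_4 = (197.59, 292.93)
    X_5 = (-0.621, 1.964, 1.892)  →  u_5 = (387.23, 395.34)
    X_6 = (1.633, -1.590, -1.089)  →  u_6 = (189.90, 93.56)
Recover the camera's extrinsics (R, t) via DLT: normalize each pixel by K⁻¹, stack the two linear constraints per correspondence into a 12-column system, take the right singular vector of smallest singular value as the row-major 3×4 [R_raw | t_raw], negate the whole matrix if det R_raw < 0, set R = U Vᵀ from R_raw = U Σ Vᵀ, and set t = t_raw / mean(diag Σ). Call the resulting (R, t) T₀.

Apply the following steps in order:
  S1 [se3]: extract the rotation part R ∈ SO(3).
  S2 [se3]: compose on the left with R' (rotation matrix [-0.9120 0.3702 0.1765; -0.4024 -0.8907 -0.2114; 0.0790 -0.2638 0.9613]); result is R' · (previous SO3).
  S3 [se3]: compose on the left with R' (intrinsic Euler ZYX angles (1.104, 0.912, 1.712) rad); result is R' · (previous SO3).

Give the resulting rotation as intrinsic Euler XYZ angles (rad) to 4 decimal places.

source (pnp_recover): camera pose = R=[-0.2606 0.8427 -0.4711; -0.8019 0.0828 0.5917; 0.5376 0.5320 0.6542], t=(-0.3100, 0.3600, 4.3799)
after S1 (rot_of_se3): [-0.2606 0.8427 -0.4711; -0.8019 0.0828 0.5917; 0.5376 0.5320 0.6542]
after S2 (compose_so3): [0.0357 -0.6440 0.7642; 0.7055 -0.5253 -0.4757; 0.7078 0.5561 0.4356]
after S3 (compose_so3): [0.9374 0.0353 0.3465; 0.0824 -0.9891 -0.1221; 0.3384 0.1430 -0.9301]

rotation (euler_xyz) = (3.0111, 0.3538, -0.0377)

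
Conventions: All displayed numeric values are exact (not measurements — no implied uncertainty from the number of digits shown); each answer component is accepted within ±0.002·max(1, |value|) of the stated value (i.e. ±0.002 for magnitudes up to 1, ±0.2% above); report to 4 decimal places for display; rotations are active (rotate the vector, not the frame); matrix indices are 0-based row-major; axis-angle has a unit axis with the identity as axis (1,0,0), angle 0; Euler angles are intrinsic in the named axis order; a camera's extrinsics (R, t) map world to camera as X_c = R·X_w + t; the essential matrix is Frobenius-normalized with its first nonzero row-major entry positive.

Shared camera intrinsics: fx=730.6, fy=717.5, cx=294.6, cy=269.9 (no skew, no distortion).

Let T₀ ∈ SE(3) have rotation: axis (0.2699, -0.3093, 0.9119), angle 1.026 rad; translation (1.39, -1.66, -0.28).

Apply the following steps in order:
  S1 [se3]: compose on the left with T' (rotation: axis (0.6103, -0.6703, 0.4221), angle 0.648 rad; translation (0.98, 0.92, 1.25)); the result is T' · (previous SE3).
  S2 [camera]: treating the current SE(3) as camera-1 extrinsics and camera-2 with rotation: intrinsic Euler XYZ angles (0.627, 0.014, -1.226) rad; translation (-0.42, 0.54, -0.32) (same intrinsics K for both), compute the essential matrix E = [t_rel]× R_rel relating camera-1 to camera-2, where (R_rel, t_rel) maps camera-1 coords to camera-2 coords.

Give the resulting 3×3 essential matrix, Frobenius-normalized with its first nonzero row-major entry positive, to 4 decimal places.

after S1 (compose_se3): R=[0.0982 -0.9398 -0.3273; 0.5891 0.3200 -0.7420; 0.8021 -0.1200 0.5850], t=(2.8525, -0.1966, 1.1353)
after S2 (essential): [0.2136 0.4468 -0.2166; -0.0404 -0.5022 -0.0337; -0.3566 0.2069 0.5319]

matrix = [0.2136 0.4468 -0.2166; -0.0404 -0.5022 -0.0337; -0.3566 0.2069 0.5319]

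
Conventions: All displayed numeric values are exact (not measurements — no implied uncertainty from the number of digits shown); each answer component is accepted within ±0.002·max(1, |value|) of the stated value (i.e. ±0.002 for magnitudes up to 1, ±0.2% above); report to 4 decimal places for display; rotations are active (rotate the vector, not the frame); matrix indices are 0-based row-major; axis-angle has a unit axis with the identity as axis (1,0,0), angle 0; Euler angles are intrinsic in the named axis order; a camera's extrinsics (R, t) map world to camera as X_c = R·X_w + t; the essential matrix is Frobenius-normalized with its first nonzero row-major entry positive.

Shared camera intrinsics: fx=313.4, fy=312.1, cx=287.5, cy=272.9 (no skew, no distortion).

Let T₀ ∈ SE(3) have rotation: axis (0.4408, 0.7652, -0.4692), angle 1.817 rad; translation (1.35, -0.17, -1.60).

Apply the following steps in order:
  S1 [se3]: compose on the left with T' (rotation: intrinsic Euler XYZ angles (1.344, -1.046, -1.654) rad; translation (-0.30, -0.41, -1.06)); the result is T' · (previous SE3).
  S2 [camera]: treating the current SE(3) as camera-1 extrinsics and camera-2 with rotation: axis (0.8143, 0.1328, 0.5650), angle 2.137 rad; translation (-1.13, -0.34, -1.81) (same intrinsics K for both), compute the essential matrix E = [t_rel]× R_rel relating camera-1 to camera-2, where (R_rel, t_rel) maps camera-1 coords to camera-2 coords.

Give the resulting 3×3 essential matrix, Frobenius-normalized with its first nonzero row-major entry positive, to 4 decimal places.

matrix = [0.5128 0.1300 0.3522; 0.2532 -0.6517 -0.0429; -0.2140 -0.1647 -0.1805]

after S1 (compose_se3): R=[0.8472 0.2220 -0.4827; 0.5187 -0.5416 0.6615; -0.1146 -0.8108 -0.5740], t=(0.9436, 0.3093, -2.5922)
after S2 (essential): [0.5128 0.1300 0.3522; 0.2532 -0.6517 -0.0429; -0.2140 -0.1647 -0.1805]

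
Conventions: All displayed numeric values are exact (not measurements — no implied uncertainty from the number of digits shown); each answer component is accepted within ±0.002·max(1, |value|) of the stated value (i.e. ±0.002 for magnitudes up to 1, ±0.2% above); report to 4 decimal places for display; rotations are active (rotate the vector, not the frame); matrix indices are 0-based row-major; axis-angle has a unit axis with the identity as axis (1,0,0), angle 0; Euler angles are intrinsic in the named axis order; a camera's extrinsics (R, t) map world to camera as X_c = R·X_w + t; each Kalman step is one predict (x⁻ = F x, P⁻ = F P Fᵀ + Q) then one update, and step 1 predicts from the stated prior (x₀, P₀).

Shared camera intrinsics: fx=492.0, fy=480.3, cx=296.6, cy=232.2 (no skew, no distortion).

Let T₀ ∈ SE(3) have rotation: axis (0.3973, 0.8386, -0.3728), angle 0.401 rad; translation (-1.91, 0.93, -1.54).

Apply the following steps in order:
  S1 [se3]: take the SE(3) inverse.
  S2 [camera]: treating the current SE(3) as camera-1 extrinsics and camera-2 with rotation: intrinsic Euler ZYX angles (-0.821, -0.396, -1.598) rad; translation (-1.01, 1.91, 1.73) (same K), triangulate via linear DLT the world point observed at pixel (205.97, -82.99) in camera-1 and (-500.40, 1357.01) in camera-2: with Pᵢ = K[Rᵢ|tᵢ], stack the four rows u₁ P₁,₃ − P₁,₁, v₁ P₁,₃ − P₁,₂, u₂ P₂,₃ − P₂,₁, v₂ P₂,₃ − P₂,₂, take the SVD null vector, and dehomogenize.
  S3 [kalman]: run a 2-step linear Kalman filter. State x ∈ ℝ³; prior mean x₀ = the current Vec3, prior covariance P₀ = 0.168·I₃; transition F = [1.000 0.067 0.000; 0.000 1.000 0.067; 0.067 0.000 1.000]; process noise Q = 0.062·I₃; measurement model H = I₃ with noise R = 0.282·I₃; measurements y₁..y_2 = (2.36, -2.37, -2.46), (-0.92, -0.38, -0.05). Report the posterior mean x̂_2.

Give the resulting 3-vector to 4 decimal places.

after S1 (invert_se3): R=[0.9332 -0.1191 -0.3391; 0.1719 0.9765 0.1303; 0.3156 -0.1799 0.9317], t=(1.3709, -0.3790, 2.2049)
after S2 (triangulate): (-1.8576, -0.4267, 0.0034)
after S3 (kf_track): (-0.4065, -0.9588, -0.7041)

result = (-0.4065, -0.9588, -0.7041)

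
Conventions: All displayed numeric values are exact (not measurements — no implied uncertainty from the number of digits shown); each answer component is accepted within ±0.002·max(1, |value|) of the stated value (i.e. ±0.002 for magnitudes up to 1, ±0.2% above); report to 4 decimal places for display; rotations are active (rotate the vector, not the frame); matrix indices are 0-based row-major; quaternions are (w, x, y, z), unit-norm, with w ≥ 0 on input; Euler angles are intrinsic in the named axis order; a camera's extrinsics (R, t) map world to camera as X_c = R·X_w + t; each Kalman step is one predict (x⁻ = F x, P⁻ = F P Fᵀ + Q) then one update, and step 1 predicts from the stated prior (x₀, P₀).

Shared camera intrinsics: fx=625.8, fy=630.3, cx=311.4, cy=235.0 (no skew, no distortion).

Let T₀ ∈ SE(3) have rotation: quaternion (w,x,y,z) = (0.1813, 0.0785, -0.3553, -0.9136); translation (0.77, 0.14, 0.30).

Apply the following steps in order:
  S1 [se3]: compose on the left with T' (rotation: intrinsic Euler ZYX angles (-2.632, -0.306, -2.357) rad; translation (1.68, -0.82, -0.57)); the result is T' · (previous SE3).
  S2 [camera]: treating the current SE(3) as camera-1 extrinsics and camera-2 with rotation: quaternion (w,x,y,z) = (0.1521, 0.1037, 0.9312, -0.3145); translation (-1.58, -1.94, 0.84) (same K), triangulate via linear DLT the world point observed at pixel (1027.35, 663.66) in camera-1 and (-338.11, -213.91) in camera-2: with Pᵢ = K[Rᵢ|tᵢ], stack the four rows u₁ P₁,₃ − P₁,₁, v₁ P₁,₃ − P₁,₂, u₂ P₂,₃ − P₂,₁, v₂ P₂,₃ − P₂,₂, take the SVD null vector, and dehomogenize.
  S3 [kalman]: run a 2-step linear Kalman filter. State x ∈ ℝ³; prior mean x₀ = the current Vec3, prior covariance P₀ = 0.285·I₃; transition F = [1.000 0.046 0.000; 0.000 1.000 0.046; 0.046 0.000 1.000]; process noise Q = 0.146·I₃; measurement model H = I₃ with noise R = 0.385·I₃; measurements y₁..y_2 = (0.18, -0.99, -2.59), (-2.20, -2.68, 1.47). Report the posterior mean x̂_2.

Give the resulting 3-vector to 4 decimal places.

after S1 (compose_se3): R=[0.9706 0.2402 0.0136; 0.2404 -0.9670 -0.0842; -0.0071 0.0850 -0.9964], t=(1.0123, -1.3225, -0.6348)
after S2 (triangulate): (0.6519, -1.7786, -1.8400)
after S3 (kf_track): (-0.8683, -2.0581, -0.4859)

result = (-0.8683, -2.0581, -0.4859)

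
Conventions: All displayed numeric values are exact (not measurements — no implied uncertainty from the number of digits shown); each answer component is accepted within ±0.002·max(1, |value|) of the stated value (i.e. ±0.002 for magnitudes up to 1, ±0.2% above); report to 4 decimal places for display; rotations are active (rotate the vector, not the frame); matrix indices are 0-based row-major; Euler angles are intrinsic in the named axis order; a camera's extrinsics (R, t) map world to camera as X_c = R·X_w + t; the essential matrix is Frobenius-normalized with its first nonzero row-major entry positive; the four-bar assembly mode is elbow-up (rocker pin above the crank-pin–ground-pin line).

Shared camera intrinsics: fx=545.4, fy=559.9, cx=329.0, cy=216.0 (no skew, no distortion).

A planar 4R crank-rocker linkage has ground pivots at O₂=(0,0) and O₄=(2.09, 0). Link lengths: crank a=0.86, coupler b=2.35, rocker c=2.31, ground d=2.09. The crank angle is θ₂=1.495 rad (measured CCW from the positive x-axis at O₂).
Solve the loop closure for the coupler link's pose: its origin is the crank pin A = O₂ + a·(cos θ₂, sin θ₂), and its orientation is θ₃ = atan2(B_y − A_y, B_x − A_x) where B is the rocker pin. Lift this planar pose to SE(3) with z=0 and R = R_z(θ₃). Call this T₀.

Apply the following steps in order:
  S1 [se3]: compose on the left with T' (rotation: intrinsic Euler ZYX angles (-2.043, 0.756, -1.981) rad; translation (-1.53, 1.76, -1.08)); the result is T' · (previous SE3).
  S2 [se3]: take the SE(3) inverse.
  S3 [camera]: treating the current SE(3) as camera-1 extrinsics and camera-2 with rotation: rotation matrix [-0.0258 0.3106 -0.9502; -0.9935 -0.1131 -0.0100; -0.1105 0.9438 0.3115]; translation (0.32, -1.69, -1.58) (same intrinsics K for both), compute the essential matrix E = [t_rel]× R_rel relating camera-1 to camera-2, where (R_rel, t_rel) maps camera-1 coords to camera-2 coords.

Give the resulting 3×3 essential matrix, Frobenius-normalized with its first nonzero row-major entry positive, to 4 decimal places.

matrix = [0.0037 -0.0575 0.0998; 0.2863 -0.5834 0.2647; 0.2994 -0.1453 -0.6194]

source (fourbar_fk): coupler pose = R=[0.7883 -0.6153 0.0000; 0.6153 0.7883 0.0000; 0.0000 0.0000 1.0000], t=(0.0651, 0.8575, 0.0000)
after S1 (compose_se3): R=[-0.3033 0.1492 0.9411; -0.0544 0.9833 -0.1735; -0.9513 -0.1038 -0.2902], t=(-1.6107, 2.3538, -1.6968)
after S2 (invert_se3): R=[-0.3033 -0.0544 -0.9513; 0.1492 0.9833 -0.1038; 0.9411 -0.1735 -0.2902], t=(-1.9748, -2.2504, 1.4319)
after S3 (essential): [0.0037 -0.0575 0.0998; 0.2863 -0.5834 0.2647; 0.2994 -0.1453 -0.6194]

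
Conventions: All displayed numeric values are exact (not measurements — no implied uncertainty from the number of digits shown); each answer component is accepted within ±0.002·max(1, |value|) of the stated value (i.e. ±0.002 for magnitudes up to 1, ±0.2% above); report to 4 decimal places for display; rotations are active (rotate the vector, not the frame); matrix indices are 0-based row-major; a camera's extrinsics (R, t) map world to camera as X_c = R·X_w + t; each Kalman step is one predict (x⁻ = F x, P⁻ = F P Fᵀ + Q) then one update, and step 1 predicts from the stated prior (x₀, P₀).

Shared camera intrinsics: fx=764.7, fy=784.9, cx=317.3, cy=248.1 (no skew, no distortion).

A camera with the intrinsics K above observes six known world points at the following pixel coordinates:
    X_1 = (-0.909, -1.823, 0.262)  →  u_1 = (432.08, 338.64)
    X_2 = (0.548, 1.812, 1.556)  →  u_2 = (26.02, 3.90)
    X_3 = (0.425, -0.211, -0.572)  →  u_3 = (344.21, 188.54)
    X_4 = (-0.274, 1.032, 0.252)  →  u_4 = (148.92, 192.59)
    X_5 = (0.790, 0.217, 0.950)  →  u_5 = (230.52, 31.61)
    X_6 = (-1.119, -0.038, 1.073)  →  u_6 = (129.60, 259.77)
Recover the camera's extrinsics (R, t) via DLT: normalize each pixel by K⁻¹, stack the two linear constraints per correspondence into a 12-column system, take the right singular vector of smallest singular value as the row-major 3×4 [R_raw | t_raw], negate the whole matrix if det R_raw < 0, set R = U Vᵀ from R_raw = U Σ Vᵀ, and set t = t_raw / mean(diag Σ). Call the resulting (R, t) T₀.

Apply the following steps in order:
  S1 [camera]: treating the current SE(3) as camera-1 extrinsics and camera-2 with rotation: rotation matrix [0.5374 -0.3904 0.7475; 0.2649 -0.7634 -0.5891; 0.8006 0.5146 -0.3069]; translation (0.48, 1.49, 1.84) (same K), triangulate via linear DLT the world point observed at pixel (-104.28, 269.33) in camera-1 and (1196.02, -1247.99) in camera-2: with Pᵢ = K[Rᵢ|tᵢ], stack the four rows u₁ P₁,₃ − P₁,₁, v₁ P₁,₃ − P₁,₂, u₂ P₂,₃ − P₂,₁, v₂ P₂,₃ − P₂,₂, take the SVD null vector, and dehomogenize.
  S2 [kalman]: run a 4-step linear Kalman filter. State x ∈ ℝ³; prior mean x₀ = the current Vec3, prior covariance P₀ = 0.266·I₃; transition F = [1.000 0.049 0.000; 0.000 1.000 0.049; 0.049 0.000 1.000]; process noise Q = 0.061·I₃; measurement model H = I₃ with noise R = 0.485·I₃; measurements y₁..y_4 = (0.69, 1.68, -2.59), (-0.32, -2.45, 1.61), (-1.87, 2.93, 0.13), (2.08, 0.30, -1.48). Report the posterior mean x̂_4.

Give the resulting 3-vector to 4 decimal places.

source (pnp_recover): camera pose = R=[0.3710 -0.8192 -0.4374; -0.8754 -0.1513 -0.4590; 0.3098 0.5532 -0.7733], t=(-0.3500, -0.4200, 6.1001)
after S1 (triangulate): (-1.7408, 1.0192, 1.7897)
after S2 (kf_track): (-0.0288, 0.7870, -0.1972)

result = (-0.0288, 0.7870, -0.1972)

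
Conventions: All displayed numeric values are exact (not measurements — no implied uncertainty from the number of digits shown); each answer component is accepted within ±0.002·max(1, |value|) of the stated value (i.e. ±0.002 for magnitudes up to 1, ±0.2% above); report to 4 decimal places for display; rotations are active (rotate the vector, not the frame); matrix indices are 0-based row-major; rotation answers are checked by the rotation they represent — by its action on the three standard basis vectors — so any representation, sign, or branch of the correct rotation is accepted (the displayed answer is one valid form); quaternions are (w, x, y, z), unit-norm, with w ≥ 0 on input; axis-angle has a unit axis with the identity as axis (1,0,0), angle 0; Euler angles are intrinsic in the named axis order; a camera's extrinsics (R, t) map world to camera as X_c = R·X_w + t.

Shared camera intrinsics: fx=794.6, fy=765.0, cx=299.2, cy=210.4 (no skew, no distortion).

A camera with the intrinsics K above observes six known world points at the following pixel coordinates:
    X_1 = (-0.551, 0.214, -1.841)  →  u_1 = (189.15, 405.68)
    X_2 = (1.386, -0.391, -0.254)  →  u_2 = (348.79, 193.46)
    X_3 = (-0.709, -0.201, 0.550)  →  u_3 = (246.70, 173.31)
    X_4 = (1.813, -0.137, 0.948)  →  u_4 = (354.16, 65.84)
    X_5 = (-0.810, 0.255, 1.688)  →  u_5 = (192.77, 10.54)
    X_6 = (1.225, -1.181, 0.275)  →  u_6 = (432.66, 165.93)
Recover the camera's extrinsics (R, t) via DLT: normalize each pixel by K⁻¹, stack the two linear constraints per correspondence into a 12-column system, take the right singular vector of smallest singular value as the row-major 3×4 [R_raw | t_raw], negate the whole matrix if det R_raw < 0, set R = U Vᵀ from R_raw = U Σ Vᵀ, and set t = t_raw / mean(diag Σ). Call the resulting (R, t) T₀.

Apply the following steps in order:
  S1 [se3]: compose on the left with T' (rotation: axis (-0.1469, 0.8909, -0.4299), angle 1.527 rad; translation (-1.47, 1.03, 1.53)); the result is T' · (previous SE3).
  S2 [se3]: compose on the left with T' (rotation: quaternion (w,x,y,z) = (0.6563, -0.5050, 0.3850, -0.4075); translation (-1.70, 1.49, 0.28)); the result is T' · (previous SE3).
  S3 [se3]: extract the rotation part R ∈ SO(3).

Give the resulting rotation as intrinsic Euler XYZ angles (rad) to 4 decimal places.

source (pnp_recover): camera pose = R=[0.3702 -0.9228 0.1066; -0.3231 -0.2355 -0.9166; 0.8709 0.3049 -0.3853], t=(-0.3600, -0.0500, 6.6207)
after S1 (compose_se3): R=[0.7532 0.1587 -0.6383; -0.6558 0.2559 -0.7102; 0.0506 0.9536 0.2968], t=(4.7839, -0.2635, 3.3137)
after S2 (compose_se3): R=[0.2304 0.9707 -0.0687; -0.7816 0.2267 0.5811; 0.5796 -0.0802 0.8109], t=(3.0769, -1.8138, 0.7300)
after S3 (rot_of_se3): [0.2304 0.9707 -0.0687; -0.7816 0.2267 0.5811; 0.5796 -0.0802 0.8109]

rotation (euler_xyz) = (-0.6218, -0.0687, -1.3377)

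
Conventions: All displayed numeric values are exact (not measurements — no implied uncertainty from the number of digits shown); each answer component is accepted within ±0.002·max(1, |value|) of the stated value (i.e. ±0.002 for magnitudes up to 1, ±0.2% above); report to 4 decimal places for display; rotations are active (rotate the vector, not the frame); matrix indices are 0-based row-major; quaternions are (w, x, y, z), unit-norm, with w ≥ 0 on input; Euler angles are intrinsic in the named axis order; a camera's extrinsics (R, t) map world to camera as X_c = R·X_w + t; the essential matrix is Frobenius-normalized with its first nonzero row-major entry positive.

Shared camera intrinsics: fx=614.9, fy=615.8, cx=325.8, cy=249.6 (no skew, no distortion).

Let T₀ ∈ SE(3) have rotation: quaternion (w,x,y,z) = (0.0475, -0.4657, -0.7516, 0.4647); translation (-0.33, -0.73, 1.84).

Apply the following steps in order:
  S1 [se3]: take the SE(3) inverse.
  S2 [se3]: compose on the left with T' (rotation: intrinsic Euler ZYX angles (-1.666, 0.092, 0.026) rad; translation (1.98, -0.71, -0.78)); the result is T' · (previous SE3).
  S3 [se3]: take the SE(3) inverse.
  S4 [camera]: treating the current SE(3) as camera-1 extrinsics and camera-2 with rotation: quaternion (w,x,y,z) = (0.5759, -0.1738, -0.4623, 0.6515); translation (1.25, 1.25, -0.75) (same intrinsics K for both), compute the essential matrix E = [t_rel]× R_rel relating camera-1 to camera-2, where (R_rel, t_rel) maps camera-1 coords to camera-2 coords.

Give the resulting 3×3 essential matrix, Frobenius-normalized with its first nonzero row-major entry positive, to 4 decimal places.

after S1 (invert_se3): R=[-0.5617 0.7442 -0.3614; 0.6559 0.1343 -0.7428; -0.5042 -0.6543 -0.5636], t=(1.0229, 1.6813, 0.3930)
after S2 (compose_se3): R=[0.7232 0.0859 -0.6853; 0.5378 -0.6926 0.4808; -0.4333 -0.7162 -0.5470], t=(3.5423, -1.9227, -0.4393)
after S3 (invert_se3): R=[0.7232 0.5378 -0.4333; 0.0859 -0.6926 -0.7162; -0.6853 0.4808 -0.5470], t=(-1.7181, -1.9504, 3.1115)
after S4 (essential): [0.4722 -0.0644 0.4630; -0.0613 -0.1613 -0.2857; -0.3306 0.5052 0.2874]

matrix = [0.4722 -0.0644 0.4630; -0.0613 -0.1613 -0.2857; -0.3306 0.5052 0.2874]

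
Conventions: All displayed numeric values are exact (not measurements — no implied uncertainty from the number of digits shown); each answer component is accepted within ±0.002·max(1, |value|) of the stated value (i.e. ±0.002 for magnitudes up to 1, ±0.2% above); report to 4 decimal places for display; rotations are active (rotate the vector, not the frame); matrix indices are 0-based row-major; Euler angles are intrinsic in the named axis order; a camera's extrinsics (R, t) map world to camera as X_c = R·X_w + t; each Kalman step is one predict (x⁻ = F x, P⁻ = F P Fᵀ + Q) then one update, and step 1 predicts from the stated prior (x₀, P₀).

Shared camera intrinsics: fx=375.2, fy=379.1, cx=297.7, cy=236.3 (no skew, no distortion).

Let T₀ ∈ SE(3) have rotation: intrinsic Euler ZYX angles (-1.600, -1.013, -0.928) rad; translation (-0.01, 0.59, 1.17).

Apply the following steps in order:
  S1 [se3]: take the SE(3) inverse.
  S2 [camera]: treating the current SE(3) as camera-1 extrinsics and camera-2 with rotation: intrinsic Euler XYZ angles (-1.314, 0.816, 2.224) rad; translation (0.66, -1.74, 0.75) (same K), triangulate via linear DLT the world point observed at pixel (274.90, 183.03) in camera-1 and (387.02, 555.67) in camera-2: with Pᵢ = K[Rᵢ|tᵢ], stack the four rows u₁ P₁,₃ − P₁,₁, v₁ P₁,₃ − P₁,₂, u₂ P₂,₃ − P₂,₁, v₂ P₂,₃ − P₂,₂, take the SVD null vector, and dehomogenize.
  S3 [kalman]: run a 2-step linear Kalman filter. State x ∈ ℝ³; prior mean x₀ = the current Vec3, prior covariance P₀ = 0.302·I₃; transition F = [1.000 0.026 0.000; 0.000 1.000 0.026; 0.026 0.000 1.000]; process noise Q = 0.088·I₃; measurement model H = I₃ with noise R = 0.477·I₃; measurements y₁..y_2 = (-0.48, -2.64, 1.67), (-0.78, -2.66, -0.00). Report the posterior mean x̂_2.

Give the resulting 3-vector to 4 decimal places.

result = (0.0554, -1.1071, 1.0628)

after S1 (invert_se3): R=[-0.0155 -0.5291 0.8484; 0.5794 -0.6963 -0.4237; 0.8149 0.4850 0.3173], t=(-0.6806, 0.9123, -0.6492)
after S2 (triangulate): (1.5374, 1.8857, 1.8553)
after S3 (kf_track): (0.0554, -1.1071, 1.0628)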